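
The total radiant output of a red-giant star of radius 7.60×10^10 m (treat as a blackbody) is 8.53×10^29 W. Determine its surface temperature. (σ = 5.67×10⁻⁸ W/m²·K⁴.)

A = 4πr² = 4π × (7.60×10^10)² = 7.26×10^22 m².
From P = σAT⁴, T = (P / σA)^(1/4) = (8.53×10^29 / (5.67×10⁻⁸ × 7.26×10^22))^(1/4).
T = (2.07×10^14)^(1/4) = 3790 K.

T ≈ 3790 K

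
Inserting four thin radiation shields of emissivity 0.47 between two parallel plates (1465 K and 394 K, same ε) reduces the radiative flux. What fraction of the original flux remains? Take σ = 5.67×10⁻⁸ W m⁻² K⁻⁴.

With N identical shields there are N+1 = 5 gaps in series, each with the same radiative resistance, so the flux falls to 1/(N+1) of its unshielded value.

ratio ≈ 0.200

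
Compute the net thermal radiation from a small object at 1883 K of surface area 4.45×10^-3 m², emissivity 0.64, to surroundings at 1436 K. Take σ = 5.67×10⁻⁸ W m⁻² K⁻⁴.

Q ≈ 1340 W

Q = εσA(T⁴ − T_s⁴). T⁴ − T_s⁴ = (1883)⁴ − (1436)⁴ = 1.26×10^13 − 4.25×10^12 = 8.32×10^12 K⁴.
Q = 0.64 × 5.67×10⁻⁸ × 4.45×10^-3 × 8.32×10^12 = 1340 W.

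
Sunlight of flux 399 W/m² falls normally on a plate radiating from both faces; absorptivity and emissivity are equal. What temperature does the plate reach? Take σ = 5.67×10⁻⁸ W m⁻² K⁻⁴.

Absorbed flux αS = emitted flux 2εσT⁴ per unit area; with α = ε this gives T = (S/2σ)^(1/4).
T = (399 / (2 × 5.67×10⁻⁸))^(1/4) = (3.52×10^9)^(1/4).
T = 244 K.

T ≈ 244 K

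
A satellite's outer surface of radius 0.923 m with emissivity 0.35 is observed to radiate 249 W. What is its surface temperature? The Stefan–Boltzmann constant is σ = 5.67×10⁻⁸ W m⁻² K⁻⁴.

T ≈ 185 K

A = 4πr² = 4π × (0.923)² = 10.7 m².
From P = εσAT⁴, T = (P / εσA)^(1/4) = (249 / (0.35 × 5.67×10⁻⁸ × 10.7))^(1/4).
T = (1.17×10^9)^(1/4) = 185 K.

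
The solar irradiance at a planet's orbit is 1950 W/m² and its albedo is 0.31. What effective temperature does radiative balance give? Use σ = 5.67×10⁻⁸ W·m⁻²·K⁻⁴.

T ≈ 278 K

Power absorbed = (1−a)S·πR²; power emitted = 4πR²σT⁴. Equating and cancelling πR²:
T = ((1−a)S / 4σ)^(1/4) = (1350 / (4 × 5.67×10⁻⁸))^(1/4) = (5.93×10^9)^(1/4).
T = 278 K.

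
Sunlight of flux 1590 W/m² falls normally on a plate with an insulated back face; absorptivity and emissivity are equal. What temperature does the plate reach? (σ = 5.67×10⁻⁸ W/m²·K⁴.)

Absorbed flux αS = emitted flux εσT⁴ (one radiating face); with α = ε, T = (S/σ)^(1/4).
T = (1590 / 5.67×10⁻⁸)^(1/4) = (2.80×10^10)^(1/4).
T = 409 K.

T ≈ 409 K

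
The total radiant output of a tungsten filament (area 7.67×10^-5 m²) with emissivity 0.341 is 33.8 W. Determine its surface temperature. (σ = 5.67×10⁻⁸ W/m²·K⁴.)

From P = εσAT⁴, T = (P / εσA)^(1/4) = (33.8 / (0.341 × 5.67×10⁻⁸ × 7.67×10^-5))^(1/4).
T = (2.28×10^13)^(1/4) = 2180 K.

T ≈ 2180 K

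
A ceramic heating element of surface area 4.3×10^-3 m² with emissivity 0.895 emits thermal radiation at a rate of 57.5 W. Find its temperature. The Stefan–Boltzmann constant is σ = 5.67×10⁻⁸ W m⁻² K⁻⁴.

T ≈ 716 K

From P = εσAT⁴, T = (P / εσA)^(1/4) = (57.5 / (0.895 × 5.67×10⁻⁸ × 4.30×10^-3))^(1/4).
T = (2.64×10^11)^(1/4) = 716 K.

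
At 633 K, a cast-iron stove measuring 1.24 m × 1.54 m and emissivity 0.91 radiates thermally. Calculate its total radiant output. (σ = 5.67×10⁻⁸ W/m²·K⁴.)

A = 1.24 × 1.54 = 1.91 m².
Stefan–Boltzmann: P = εσAT⁴ = 0.91 × 5.67×10⁻⁸ × 1.91 × (633)⁴ = 0.91 × 5.67×10⁻⁸ × 1.91 × 1.61×10^11.
P = 15800 W.

P ≈ 15800 W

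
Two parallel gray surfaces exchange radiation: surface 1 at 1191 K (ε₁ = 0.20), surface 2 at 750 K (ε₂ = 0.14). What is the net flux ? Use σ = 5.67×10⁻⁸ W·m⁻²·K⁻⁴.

q ≈ 8630 W/m²

For two large parallel gray plates, q = σ(T₁⁴ − T₂⁴) / (1/ε₁ + 1/ε₂ − 1).
1/ε₁ + 1/ε₂ − 1 = 1/0.20 + 1/0.14 − 1 = 11.14.
T₁⁴ − T₂⁴ = 2.01×10^12 − 3.16×10^11 = 1.70×10^12 K⁴.
q = 5.67×10⁻⁸ × 1.70×10^12 / 11.14 = 8630 W/m².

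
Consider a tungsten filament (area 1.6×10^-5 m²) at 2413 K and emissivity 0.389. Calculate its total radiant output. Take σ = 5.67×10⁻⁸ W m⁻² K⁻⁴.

P ≈ 12.0 W

Stefan–Boltzmann: P = εσAT⁴ = 0.389 × 5.67×10⁻⁸ × 1.60×10^-5 × (2413)⁴ = 0.389 × 5.67×10⁻⁸ × 1.60×10^-5 × 3.39×10^13.
P = 12.0 W.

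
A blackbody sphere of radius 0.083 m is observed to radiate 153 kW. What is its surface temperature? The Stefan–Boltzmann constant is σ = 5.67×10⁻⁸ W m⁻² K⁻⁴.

T ≈ 2360 K

A = 4πr² = 4π × (0.083)² = 0.0866 m².
From P = σAT⁴, T = (P / σA)^(1/4) = (1.53×10^5 / (5.67×10⁻⁸ × 0.0866))^(1/4).
T = (3.12×10^13)^(1/4) = 2360 K.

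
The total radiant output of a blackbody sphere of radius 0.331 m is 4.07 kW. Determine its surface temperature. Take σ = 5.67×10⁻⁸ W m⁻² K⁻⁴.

A = 4πr² = 4π × (0.331)² = 1.38 m².
From P = σAT⁴, T = (P / σA)^(1/4) = (4070 / (5.67×10⁻⁸ × 1.38))^(1/4).
T = (5.21×10^10)^(1/4) = 478 K.

T ≈ 478 K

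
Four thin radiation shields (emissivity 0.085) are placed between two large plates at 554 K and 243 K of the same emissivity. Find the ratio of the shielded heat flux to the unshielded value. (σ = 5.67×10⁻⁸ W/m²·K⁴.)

With N identical shields there are N+1 = 5 gaps in series, each with the same radiative resistance, so the flux falls to 1/(N+1) of its unshielded value.

ratio ≈ 0.200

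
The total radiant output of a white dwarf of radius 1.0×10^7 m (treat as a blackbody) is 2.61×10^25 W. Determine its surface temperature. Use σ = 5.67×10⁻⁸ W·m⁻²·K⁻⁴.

T ≈ 24600 K

A = 4πr² = 4π × (1.0×10^7)² = 1.26×10^15 m².
From P = σAT⁴, T = (P / σA)^(1/4) = (2.61×10^25 / (5.67×10⁻⁸ × 1.26×10^15))^(1/4).
T = (3.66×10^17)^(1/4) = 24600 K.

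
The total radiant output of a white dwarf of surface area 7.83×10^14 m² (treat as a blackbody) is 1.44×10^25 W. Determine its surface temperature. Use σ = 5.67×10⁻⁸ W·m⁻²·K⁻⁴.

T ≈ 23900 K

From P = σAT⁴, T = (P / σA)^(1/4) = (1.44×10^25 / (5.67×10⁻⁸ × 7.83×10^14))^(1/4).
T = (3.24×10^17)^(1/4) = 23900 K.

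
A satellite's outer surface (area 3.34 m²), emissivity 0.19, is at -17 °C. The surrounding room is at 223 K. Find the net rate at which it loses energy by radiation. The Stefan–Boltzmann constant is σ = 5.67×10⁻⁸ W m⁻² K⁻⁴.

Convert: -17 °C = 256 K.
Q = εσA(T⁴ − T_s⁴). T⁴ − T_s⁴ = (256)⁴ − (223)⁴ = 4.29×10^9 − 2.47×10^9 = 1.82×10^9 K⁴.
Q = 0.19 × 5.67×10⁻⁸ × 3.34 × 1.82×10^9 = 65.6 W.

Q ≈ 65.6 W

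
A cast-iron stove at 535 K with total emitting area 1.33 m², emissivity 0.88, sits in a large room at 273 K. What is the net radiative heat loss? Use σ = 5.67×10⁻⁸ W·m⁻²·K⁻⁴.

Q ≈ 5070 W

Q = εσA(T⁴ − T_s⁴). T⁴ − T_s⁴ = (535)⁴ − (273)⁴ = 8.19×10^10 − 5.55×10^9 = 7.64×10^10 K⁴.
Q = 0.88 × 5.67×10⁻⁸ × 1.33 × 7.64×10^10 = 5070 W.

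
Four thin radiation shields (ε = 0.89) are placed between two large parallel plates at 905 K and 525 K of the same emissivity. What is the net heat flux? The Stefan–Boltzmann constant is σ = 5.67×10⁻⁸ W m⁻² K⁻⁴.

q ≈ 5410 W/m²

Each of the 5 gaps contributes resistance (2/ε − 1) = 2/0.89 − 1 = 1.247; total = 6.236.
q = σ(T₁⁴ − T₂⁴) / 6.236 = 5.67×10⁻⁸ × 5.95×10^11 / 6.236 = 5410 W/m².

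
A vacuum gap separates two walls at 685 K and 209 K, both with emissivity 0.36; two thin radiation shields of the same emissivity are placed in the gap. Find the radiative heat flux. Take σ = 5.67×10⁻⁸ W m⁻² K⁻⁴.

Each of the 3 gaps contributes resistance (2/ε − 1) = 2/0.36 − 1 = 4.556; total = 13.67.
q = σ(T₁⁴ − T₂⁴) / 13.67 = 5.67×10⁻⁸ × 2.18×10^11 / 13.67 = 906 W/m².

q ≈ 906 W/m²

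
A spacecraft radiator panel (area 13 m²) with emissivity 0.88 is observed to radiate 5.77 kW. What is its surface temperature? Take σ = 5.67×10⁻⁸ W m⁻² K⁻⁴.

T ≈ 307 K

From P = εσAT⁴, T = (P / εσA)^(1/4) = (5770 / (0.88 × 5.67×10⁻⁸ × 13.0))^(1/4).
T = (8.90×10^9)^(1/4) = 307 K.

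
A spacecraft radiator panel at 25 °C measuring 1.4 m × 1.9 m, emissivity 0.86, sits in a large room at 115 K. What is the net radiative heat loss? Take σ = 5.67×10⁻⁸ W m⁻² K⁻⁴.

A = 1.4 × 1.9 = 2.66 m².
Convert: 25 °C = 298 K.
Q = εσA(T⁴ − T_s⁴). T⁴ − T_s⁴ = (298)⁴ − (115)⁴ = 7.89×10^9 − 1.75×10^8 = 7.71×10^9 K⁴.
Q = 0.86 × 5.67×10⁻⁸ × 2.66 × 7.71×10^9 = 1000 W.

Q ≈ 1000 W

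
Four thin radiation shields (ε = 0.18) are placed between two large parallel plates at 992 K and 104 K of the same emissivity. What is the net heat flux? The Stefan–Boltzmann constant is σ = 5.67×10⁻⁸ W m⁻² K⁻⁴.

q ≈ 1090 W/m²

Each of the 5 gaps contributes resistance (2/ε − 1) = 2/0.18 − 1 = 10.11; total = 50.56.
q = σ(T₁⁴ − T₂⁴) / 50.56 = 5.67×10⁻⁸ × 9.68×10^11 / 50.56 = 1090 W/m².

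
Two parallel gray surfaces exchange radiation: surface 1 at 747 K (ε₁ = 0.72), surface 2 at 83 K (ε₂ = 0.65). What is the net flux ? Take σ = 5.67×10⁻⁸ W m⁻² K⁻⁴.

For two large parallel gray plates, q = σ(T₁⁴ − T₂⁴) / (1/ε₁ + 1/ε₂ − 1).
1/ε₁ + 1/ε₂ − 1 = 1/0.72 + 1/0.65 − 1 = 1.927.
T₁⁴ − T₂⁴ = 3.11×10^11 − 4.75×10^7 = 3.11×10^11 K⁴.
q = 5.67×10⁻⁸ × 3.11×10^11 / 1.927 = 9160 W/m².

q ≈ 9160 W/m²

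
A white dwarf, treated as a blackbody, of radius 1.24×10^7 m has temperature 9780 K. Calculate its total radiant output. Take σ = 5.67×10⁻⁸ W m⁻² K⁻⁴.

P ≈ 1.00×10^24 W

A = 4πr² = 4π × (1.24×10^7)² = 1.93×10^15 m².
P = σAT⁴ = 5.67×10⁻⁸ × 1.93×10^15 × (9780)⁴ = 5.67×10⁻⁸ × 1.93×10^15 × 9.15×10^15.
P = 1.00×10^24 W.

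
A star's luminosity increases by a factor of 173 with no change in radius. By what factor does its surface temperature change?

factor ≈ 3.63

P ∝ T⁴ ⇒ T ∝ P^(1/4), so T scales by (173)^(1/4) = 3.63.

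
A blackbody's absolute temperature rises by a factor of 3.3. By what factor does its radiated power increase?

factor ≈ 119

P ∝ T⁴, so the power scales as (3.3)⁴ = 119.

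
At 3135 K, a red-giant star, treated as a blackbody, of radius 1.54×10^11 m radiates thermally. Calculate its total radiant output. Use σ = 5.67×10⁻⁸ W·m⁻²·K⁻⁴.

P ≈ 1.63×10^30 W

A = 4πr² = 4π × (1.54×10^11)² = 2.98×10^23 m².
P = σAT⁴ = 5.67×10⁻⁸ × 2.98×10^23 × (3135)⁴ = 5.67×10⁻⁸ × 2.98×10^23 × 9.66×10^13.
P = 1.63×10^30 W.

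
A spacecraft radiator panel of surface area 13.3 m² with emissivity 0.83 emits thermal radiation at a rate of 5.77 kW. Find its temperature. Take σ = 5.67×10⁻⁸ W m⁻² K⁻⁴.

T ≈ 310 K

From P = εσAT⁴, T = (P / εσA)^(1/4) = (5770 / (0.83 × 5.67×10⁻⁸ × 13.3))^(1/4).
T = (9.22×10^9)^(1/4) = 310 K.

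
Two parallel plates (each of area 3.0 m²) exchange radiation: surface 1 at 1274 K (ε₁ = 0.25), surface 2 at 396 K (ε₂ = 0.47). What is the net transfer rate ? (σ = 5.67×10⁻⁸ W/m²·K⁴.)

For two large parallel gray plates, q = σ(T₁⁴ − T₂⁴) / (1/ε₁ + 1/ε₂ − 1).
1/ε₁ + 1/ε₂ − 1 = 1/0.25 + 1/0.47 − 1 = 5.128.
T₁⁴ − T₂⁴ = 2.63×10^12 − 2.46×10^10 = 2.61×10^12 K⁴.
q = 5.67×10⁻⁸ × 2.61×10^12 / 5.128 = 28900 W/m².
Q = q·A = 28900 × 3.0 = 86600 W.

Q ≈ 86600 W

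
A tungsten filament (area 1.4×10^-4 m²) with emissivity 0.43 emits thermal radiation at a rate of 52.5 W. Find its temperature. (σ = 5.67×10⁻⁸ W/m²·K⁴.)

From P = εσAT⁴, T = (P / εσA)^(1/4) = (52.5 / (0.43 × 5.67×10⁻⁸ × 1.40×10^-4))^(1/4).
T = (1.54×10^13)^(1/4) = 1980 K.

T ≈ 1980 K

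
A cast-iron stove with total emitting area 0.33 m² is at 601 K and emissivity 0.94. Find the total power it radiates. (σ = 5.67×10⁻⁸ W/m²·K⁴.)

Stefan–Boltzmann: P = εσAT⁴ = 0.94 × 5.67×10⁻⁸ × 0.330 × (601)⁴ = 0.94 × 5.67×10⁻⁸ × 0.330 × 1.30×10^11.
P = 2290 W.

P ≈ 2290 W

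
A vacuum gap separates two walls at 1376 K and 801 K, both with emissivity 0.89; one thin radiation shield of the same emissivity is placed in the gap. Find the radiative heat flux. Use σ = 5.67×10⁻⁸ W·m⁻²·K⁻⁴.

Each of the 2 gaps contributes resistance (2/ε − 1) = 2/0.89 − 1 = 1.247; total = 2.494.
q = σ(T₁⁴ − T₂⁴) / 2.494 = 5.67×10⁻⁸ × 3.17×10^12 / 2.494 = 72100 W/m².

q ≈ 72100 W/m²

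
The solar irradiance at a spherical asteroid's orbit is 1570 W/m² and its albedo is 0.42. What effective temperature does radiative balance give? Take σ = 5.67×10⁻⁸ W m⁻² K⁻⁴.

Power absorbed = (1−a)S·πR²; power emitted = 4πR²σT⁴. Equating and cancelling πR²:
T = ((1−a)S / 4σ)^(1/4) = (911 / (4 × 5.67×10⁻⁸))^(1/4) = (4.01×10^9)^(1/4).
T = 252 K.

T ≈ 252 K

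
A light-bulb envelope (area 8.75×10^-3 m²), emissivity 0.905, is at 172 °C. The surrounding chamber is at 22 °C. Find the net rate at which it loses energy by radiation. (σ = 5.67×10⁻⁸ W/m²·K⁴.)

Q ≈ 14.2 W

Convert: 172 °C = 445 K; 22 °C = 295 K.
Q = εσA(T⁴ − T_s⁴). T⁴ − T_s⁴ = (445)⁴ − (295)⁴ = 3.92×10^10 − 7.57×10^9 = 3.16×10^10 K⁴.
Q = 0.905 × 5.67×10⁻⁸ × 8.75×10^-3 × 3.16×10^10 = 14.2 W.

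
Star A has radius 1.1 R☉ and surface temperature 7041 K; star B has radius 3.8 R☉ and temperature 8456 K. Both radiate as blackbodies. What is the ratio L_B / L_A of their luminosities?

L_B/L_A ≈ 24.8

L = 4πR²σT⁴ ∝ R²T⁴, so L_B/L_A = (3.8/1.1)² × (8456/7041)⁴ = 11.9 × 2.08 = 24.8.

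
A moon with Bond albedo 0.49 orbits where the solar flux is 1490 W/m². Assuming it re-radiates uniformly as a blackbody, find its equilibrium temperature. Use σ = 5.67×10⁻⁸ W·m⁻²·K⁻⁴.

Power absorbed = (1−a)S·πR²; power emitted = 4πR²σT⁴. Equating and cancelling πR²:
T = ((1−a)S / 4σ)^(1/4) = (760 / (4 × 5.67×10⁻⁸))^(1/4) = (3.35×10^9)^(1/4).
T = 241 K.

T ≈ 241 K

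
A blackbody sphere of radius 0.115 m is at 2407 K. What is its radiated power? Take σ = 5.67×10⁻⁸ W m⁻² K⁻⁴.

P ≈ 3.16×10^5 W

A = 4πr² = 4π × (0.115)² = 0.166 m².
P = σAT⁴ = 5.67×10⁻⁸ × 0.166 × (2407)⁴ = 5.67×10⁻⁸ × 0.166 × 3.36×10^13.
P = 3.16×10^5 W.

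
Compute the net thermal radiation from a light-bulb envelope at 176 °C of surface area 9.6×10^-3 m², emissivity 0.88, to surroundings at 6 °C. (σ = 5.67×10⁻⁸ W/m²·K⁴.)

Q ≈ 16.6 W

Convert: 176 °C = 449 K; 6 °C = 279 K.
Q = εσA(T⁴ − T_s⁴). T⁴ − T_s⁴ = (449)⁴ − (279)⁴ = 4.06×10^10 − 6.06×10^9 = 3.46×10^10 K⁴.
Q = 0.88 × 5.67×10⁻⁸ × 9.60×10^-3 × 3.46×10^10 = 16.6 W.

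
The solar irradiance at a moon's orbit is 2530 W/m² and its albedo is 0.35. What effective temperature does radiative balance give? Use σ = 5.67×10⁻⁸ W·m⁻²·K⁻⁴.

Power absorbed = (1−a)S·πR²; power emitted = 4πR²σT⁴. Equating and cancelling πR²:
T = ((1−a)S / 4σ)^(1/4) = (1640 / (4 × 5.67×10⁻⁸))^(1/4) = (7.25×10^9)^(1/4).
T = 292 K.

T ≈ 292 K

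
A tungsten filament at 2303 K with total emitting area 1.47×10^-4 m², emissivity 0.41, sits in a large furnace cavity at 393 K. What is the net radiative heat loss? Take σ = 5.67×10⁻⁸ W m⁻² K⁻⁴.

Q ≈ 96.0 W

Q = εσA(T⁴ − T_s⁴). T⁴ − T_s⁴ = (2303)⁴ − (393)⁴ = 2.81×10^13 − 2.39×10^10 = 2.81×10^13 K⁴.
Q = 0.41 × 5.67×10⁻⁸ × 1.47×10^-4 × 2.81×10^13 = 96.0 W.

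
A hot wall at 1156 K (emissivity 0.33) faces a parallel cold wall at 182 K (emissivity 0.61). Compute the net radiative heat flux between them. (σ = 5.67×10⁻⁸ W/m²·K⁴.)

q ≈ 27600 W/m²

For two large parallel gray plates, q = σ(T₁⁴ − T₂⁴) / (1/ε₁ + 1/ε₂ − 1).
1/ε₁ + 1/ε₂ − 1 = 1/0.33 + 1/0.61 − 1 = 3.670.
T₁⁴ − T₂⁴ = 1.79×10^12 − 1.10×10^9 = 1.78×10^12 K⁴.
q = 5.67×10⁻⁸ × 1.78×10^12 / 3.670 = 27600 W/m².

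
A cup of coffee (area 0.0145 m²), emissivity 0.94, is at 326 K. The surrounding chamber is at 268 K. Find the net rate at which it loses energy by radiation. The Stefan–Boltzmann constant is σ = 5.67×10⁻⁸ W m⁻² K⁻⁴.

Q = εσA(T⁴ − T_s⁴). T⁴ − T_s⁴ = (326)⁴ − (268)⁴ = 1.13×10^10 − 5.16×10^9 = 6.14×10^9 K⁴.
Q = 0.94 × 5.67×10⁻⁸ × 0.0145 × 6.14×10^9 = 4.74 W.

Q ≈ 4.74 W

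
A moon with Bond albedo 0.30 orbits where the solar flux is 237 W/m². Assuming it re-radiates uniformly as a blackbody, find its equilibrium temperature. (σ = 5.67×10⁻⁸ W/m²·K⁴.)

Power absorbed = (1−a)S·πR²; power emitted = 4πR²σT⁴. Equating and cancelling πR²:
T = ((1−a)S / 4σ)^(1/4) = (166 / (4 × 5.67×10⁻⁸))^(1/4) = (7.31×10^8)^(1/4).
T = 164 K.

T ≈ 164 K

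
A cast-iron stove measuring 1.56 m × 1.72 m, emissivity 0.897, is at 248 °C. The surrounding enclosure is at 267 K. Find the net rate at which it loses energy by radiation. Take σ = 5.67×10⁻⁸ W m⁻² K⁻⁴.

A = 1.56 × 1.72 = 2.68 m².
Convert: 248 °C = 521 K.
Q = εσA(T⁴ − T_s⁴). T⁴ − T_s⁴ = (521)⁴ − (267)⁴ = 7.37×10^10 − 5.08×10^9 = 6.86×10^10 K⁴.
Q = 0.897 × 5.67×10⁻⁸ × 2.68 × 6.86×10^10 = 9360 W.

Q ≈ 9360 W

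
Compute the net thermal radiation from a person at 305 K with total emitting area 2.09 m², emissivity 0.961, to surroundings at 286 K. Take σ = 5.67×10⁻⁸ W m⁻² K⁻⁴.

Q = εσA(T⁴ − T_s⁴). T⁴ − T_s⁴ = (305)⁴ − (286)⁴ = 8.65×10^9 − 6.69×10^9 = 1.96×10^9 K⁴.
Q = 0.961 × 5.67×10⁻⁸ × 2.09 × 1.96×10^9 = 224 W.

Q ≈ 224 W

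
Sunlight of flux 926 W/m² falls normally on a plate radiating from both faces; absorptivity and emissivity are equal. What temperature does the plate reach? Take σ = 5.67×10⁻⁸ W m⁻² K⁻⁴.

T ≈ 301 K

Absorbed flux αS = emitted flux 2εσT⁴ per unit area; with α = ε this gives T = (S/2σ)^(1/4).
T = (926 / (2 × 5.67×10⁻⁸))^(1/4) = (8.17×10^9)^(1/4).
T = 301 K.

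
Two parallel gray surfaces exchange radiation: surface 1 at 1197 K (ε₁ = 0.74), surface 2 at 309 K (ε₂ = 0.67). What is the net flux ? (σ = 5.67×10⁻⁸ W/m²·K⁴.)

For two large parallel gray plates, q = σ(T₁⁴ − T₂⁴) / (1/ε₁ + 1/ε₂ − 1).
1/ε₁ + 1/ε₂ − 1 = 1/0.74 + 1/0.67 − 1 = 1.844.
T₁⁴ − T₂⁴ = 2.05×10^12 − 9.12×10^9 = 2.04×10^12 K⁴.
q = 5.67×10⁻⁸ × 2.04×10^12 / 1.844 = 62800 W/m².

q ≈ 62800 W/m²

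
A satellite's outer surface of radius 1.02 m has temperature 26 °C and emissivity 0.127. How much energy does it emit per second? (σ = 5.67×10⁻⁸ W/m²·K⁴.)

P ≈ 752 W

A = 4πr² = 4π × (1.02)² = 13.1 m².
26 °C = 299 K.
Stefan–Boltzmann: P = εσAT⁴ = 0.127 × 5.67×10⁻⁸ × 13.1 × (299)⁴ = 0.127 × 5.67×10⁻⁸ × 13.1 × 7.99×10^9.
P = 752 W.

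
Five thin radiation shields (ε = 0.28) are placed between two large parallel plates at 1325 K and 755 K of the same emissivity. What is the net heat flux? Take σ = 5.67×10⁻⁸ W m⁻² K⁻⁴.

q ≈ 4240 W/m²

Each of the 6 gaps contributes resistance (2/ε − 1) = 2/0.28 − 1 = 6.143; total = 36.86.
q = σ(T₁⁴ − T₂⁴) / 36.86 = 5.67×10⁻⁸ × 2.76×10^12 / 36.86 = 4240 W/m².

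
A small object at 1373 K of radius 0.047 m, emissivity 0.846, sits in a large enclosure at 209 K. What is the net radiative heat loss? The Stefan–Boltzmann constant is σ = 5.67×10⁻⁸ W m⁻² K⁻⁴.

Q ≈ 4730 W

A = 4πr² = 4π × (0.047)² = 0.0278 m².
Q = εσA(T⁴ − T_s⁴). T⁴ − T_s⁴ = (1373)⁴ − (209)⁴ = 3.55×10^12 − 1.91×10^9 = 3.55×10^12 K⁴.
Q = 0.846 × 5.67×10⁻⁸ × 0.0278 × 3.55×10^12 = 4730 W.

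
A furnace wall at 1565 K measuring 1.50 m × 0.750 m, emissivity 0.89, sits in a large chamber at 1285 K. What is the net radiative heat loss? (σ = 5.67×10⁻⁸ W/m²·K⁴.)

A = 1.50 × 0.750 = 1.12 m².
Q = εσA(T⁴ − T_s⁴). T⁴ − T_s⁴ = (1565)⁴ − (1285)⁴ = 6.00×10^12 − 2.73×10^12 = 3.27×10^12 K⁴.
Q = 0.89 × 5.67×10⁻⁸ × 1.12 × 3.27×10^12 = 1.86×10^5 W.

Q ≈ 1.86×10^5 W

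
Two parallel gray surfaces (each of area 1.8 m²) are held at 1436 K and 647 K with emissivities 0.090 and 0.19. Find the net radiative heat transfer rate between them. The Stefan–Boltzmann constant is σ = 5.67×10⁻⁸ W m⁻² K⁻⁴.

Q ≈ 27100 W

For two large parallel gray plates, q = σ(T₁⁴ − T₂⁴) / (1/ε₁ + 1/ε₂ − 1).
1/ε₁ + 1/ε₂ − 1 = 1/0.090 + 1/0.19 − 1 = 15.37.
T₁⁴ − T₂⁴ = 4.25×10^12 − 1.75×10^11 = 4.08×10^12 K⁴.
q = 5.67×10⁻⁸ × 4.08×10^12 / 15.37 = 15000 W/m².
Q = q·A = 15000 × 1.8 = 27100 W.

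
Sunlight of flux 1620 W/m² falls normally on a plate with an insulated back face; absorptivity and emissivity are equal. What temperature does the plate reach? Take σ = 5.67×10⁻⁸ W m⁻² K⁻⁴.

T ≈ 411 K

Absorbed flux αS = emitted flux εσT⁴ (one radiating face); with α = ε, T = (S/σ)^(1/4).
T = (1620 / 5.67×10⁻⁸)^(1/4) = (2.86×10^10)^(1/4).
T = 411 K.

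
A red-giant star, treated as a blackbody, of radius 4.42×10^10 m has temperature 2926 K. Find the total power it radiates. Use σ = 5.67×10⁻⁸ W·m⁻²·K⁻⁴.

A = 4πr² = 4π × (4.42×10^10)² = 2.46×10^22 m².
P = σAT⁴ = 5.67×10⁻⁸ × 2.46×10^22 × (2926)⁴ = 5.67×10⁻⁸ × 2.46×10^22 × 7.33×10^13.
P = 1.02×10^29 W.

P ≈ 1.02×10^29 W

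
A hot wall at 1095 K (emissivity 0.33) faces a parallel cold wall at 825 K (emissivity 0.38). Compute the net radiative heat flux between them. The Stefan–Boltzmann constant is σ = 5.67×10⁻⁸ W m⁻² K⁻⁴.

q ≈ 11900 W/m²

For two large parallel gray plates, q = σ(T₁⁴ − T₂⁴) / (1/ε₁ + 1/ε₂ − 1).
1/ε₁ + 1/ε₂ − 1 = 1/0.33 + 1/0.38 − 1 = 4.662.
T₁⁴ − T₂⁴ = 1.44×10^12 − 4.63×10^11 = 9.74×10^11 K⁴.
q = 5.67×10⁻⁸ × 9.74×10^11 / 4.662 = 11900 W/m².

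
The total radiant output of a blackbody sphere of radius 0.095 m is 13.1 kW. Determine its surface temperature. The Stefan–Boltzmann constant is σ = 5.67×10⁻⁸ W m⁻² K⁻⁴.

T ≈ 1190 K

A = 4πr² = 4π × (0.095)² = 0.113 m².
From P = σAT⁴, T = (P / σA)^(1/4) = (13100 / (5.67×10⁻⁸ × 0.113))^(1/4).
T = (2.04×10^12)^(1/4) = 1190 K.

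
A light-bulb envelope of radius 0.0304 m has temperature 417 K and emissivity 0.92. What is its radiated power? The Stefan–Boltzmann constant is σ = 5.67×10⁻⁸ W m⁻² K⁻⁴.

P ≈ 18.3 W

A = 4πr² = 4π × (0.0304)² = 0.0116 m².
P = εσAT⁴ = 0.92 × 5.67×10⁻⁸ × 0.0116 × (417)⁴ = 0.92 × 5.67×10⁻⁸ × 0.0116 × 3.02×10^10.
P = 18.3 W.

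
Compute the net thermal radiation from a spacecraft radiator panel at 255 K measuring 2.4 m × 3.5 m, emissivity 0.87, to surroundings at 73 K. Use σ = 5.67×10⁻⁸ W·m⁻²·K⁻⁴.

A = 2.4 × 3.5 = 8.40 m².
Q = εσA(T⁴ − T_s⁴). T⁴ − T_s⁴ = (255)⁴ − (73)⁴ = 4.23×10^9 − 2.84×10^7 = 4.20×10^9 K⁴.
Q = 0.87 × 5.67×10⁻⁸ × 8.40 × 4.20×10^9 = 1740 W.

Q ≈ 1740 W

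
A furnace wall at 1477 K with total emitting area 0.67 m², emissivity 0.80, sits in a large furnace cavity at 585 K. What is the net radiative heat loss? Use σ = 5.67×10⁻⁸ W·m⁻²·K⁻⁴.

Q = εσA(T⁴ − T_s⁴). T⁴ − T_s⁴ = (1477)⁴ − (585)⁴ = 4.76×10^12 − 1.17×10^11 = 4.64×10^12 K⁴.
Q = 0.80 × 5.67×10⁻⁸ × 0.670 × 4.64×10^12 = 1.41×10^5 W.

Q ≈ 1.41×10^5 W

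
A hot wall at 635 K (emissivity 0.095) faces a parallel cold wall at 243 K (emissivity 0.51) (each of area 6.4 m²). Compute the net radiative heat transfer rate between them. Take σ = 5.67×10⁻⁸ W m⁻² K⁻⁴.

For two large parallel gray plates, q = σ(T₁⁴ − T₂⁴) / (1/ε₁ + 1/ε₂ − 1).
1/ε₁ + 1/ε₂ − 1 = 1/0.095 + 1/0.51 − 1 = 11.49.
T₁⁴ − T₂⁴ = 1.63×10^11 − 3.49×10^9 = 1.59×10^11 K⁴.
q = 5.67×10⁻⁸ × 1.59×10^11 / 11.49 = 785 W/m².
Q = q·A = 785 × 6.4 = 5030 W.

Q ≈ 5030 W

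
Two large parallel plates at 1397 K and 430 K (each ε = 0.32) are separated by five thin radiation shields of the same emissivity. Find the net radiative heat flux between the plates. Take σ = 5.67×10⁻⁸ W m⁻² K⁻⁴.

Each of the 6 gaps contributes resistance (2/ε − 1) = 2/0.32 − 1 = 5.250; total = 31.50.
q = σ(T₁⁴ − T₂⁴) / 31.50 = 5.67×10⁻⁸ × 3.77×10^12 / 31.50 = 6790 W/m².

q ≈ 6790 W/m²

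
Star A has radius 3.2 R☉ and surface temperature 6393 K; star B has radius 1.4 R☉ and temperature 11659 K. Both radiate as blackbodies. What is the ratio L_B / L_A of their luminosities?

L = 4πR²σT⁴ ∝ R²T⁴, so L_B/L_A = (1.4/3.2)² × (11659/6393)⁴ = 0.191 × 11.1 = 2.12.

L_B/L_A ≈ 2.12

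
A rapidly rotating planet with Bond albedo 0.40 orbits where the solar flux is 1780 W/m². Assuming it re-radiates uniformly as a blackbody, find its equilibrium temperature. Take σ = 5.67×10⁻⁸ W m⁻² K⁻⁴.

T ≈ 262 K

Power absorbed = (1−a)S·πR²; power emitted = 4πR²σT⁴. Equating and cancelling πR²:
T = ((1−a)S / 4σ)^(1/4) = (1070 / (4 × 5.67×10⁻⁸))^(1/4) = (4.71×10^9)^(1/4).
T = 262 K.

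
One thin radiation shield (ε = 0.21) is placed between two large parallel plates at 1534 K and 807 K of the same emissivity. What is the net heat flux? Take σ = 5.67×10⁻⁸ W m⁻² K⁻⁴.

q ≈ 17000 W/m²

Each of the 2 gaps contributes resistance (2/ε − 1) = 2/0.21 − 1 = 8.524; total = 17.05.
q = σ(T₁⁴ − T₂⁴) / 17.05 = 5.67×10⁻⁸ × 5.11×10^12 / 17.05 = 17000 W/m².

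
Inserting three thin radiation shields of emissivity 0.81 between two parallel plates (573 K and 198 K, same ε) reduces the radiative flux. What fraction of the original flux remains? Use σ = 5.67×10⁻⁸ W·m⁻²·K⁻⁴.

With N identical shields there are N+1 = 4 gaps in series, each with the same radiative resistance, so the flux falls to 1/(N+1) of its unshielded value.

ratio ≈ 0.250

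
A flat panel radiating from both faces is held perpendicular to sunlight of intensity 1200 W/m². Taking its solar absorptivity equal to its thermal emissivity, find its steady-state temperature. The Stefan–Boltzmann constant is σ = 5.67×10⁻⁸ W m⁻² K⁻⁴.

Absorbed flux αS = emitted flux 2εσT⁴ per unit area; with α = ε this gives T = (S/2σ)^(1/4).
T = (1200 / (2 × 5.67×10⁻⁸))^(1/4) = (1.06×10^10)^(1/4).
T = 321 K.

T ≈ 321 K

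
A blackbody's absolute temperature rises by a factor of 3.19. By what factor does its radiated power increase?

P ∝ T⁴, so the power scales as (3.19)⁴ = 104.

factor ≈ 104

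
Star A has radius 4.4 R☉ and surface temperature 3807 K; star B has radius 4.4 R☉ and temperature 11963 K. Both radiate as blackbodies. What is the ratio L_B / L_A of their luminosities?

L = 4πR²σT⁴ ∝ R²T⁴, so L_B/L_A = (4.4/4.4)² × (11963/3807)⁴ = 1.00 × 97.5 = 97.5.

L_B/L_A ≈ 97.5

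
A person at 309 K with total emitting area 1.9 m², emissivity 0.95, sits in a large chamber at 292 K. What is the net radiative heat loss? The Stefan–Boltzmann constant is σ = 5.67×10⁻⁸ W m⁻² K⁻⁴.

Q = εσA(T⁴ − T_s⁴). T⁴ − T_s⁴ = (309)⁴ − (292)⁴ = 9.12×10^9 − 7.27×10^9 = 1.85×10^9 K⁴.
Q = 0.95 × 5.67×10⁻⁸ × 1.90 × 1.85×10^9 = 189 W.

Q ≈ 189 W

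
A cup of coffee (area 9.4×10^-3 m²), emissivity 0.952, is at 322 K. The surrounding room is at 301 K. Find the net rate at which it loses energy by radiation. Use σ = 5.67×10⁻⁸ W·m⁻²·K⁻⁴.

Q = εσA(T⁴ − T_s⁴). T⁴ − T_s⁴ = (322)⁴ − (301)⁴ = 1.08×10^10 − 8.21×10^9 = 2.54×10^9 K⁴.
Q = 0.952 × 5.67×10⁻⁸ × 9.40×10^-3 × 2.54×10^9 = 1.29 W.

Q ≈ 1.29 W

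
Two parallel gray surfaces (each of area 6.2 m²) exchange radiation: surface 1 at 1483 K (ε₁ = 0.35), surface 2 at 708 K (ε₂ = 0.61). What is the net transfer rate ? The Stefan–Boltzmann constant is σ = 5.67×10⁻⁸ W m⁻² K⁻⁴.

For two large parallel gray plates, q = σ(T₁⁴ − T₂⁴) / (1/ε₁ + 1/ε₂ − 1).
1/ε₁ + 1/ε₂ − 1 = 1/0.35 + 1/0.61 − 1 = 3.496.
T₁⁴ − T₂⁴ = 4.84×10^12 − 2.51×10^11 = 4.59×10^12 K⁴.
q = 5.67×10⁻⁸ × 4.59×10^12 / 3.496 = 74400 W/m².
Q = q·A = 74400 × 6.2 = 4.61×10^5 W.

Q ≈ 4.61×10^5 W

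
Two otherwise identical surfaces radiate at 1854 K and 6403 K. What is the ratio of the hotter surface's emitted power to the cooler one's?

ratio ≈ 142

P ∝ T⁴, so the ratio is (6403/1854)⁴ = (3.454)⁴ = 142.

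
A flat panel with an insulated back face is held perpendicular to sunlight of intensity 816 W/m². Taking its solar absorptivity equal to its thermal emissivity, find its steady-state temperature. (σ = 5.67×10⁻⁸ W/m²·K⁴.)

T ≈ 346 K

Absorbed flux αS = emitted flux εσT⁴ (one radiating face); with α = ε, T = (S/σ)^(1/4).
T = (816 / 5.67×10⁻⁸)^(1/4) = (1.44×10^10)^(1/4).
T = 346 K.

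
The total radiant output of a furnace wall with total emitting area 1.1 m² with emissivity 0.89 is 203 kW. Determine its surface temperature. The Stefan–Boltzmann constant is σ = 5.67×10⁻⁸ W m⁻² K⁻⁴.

From P = εσAT⁴, T = (P / εσA)^(1/4) = (2.03×10^5 / (0.89 × 5.67×10⁻⁸ × 1.10))^(1/4).
T = (3.66×10^12)^(1/4) = 1380 K.

T ≈ 1380 K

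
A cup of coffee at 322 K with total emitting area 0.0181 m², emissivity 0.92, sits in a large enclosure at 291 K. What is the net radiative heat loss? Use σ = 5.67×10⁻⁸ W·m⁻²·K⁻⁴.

Q = εσA(T⁴ − T_s⁴). T⁴ − T_s⁴ = (322)⁴ − (291)⁴ = 1.08×10^10 − 7.17×10^9 = 3.58×10^9 K⁴.
Q = 0.92 × 5.67×10⁻⁸ × 0.0181 × 3.58×10^9 = 3.38 W.

Q ≈ 3.38 W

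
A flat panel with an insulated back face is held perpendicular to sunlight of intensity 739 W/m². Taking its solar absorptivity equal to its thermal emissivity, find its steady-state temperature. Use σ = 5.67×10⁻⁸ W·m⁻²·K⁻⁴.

T ≈ 338 K

Absorbed flux αS = emitted flux εσT⁴ (one radiating face); with α = ε, T = (S/σ)^(1/4).
T = (739 / 5.67×10⁻⁸)^(1/4) = (1.30×10^10)^(1/4).
T = 338 K.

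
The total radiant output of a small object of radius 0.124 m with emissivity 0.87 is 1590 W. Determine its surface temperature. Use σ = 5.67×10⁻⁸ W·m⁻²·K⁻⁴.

A = 4πr² = 4π × (0.124)² = 0.193 m².
From P = εσAT⁴, T = (P / εσA)^(1/4) = (1590 / (0.87 × 5.67×10⁻⁸ × 0.193))^(1/4).
T = (1.67×10^11)^(1/4) = 639 K.

T ≈ 639 K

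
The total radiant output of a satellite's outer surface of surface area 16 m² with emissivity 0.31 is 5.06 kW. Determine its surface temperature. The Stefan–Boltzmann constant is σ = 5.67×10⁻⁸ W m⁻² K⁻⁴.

T ≈ 366 K

From P = εσAT⁴, T = (P / εσA)^(1/4) = (5060 / (0.31 × 5.67×10⁻⁸ × 16.0))^(1/4).
T = (1.80×10^10)^(1/4) = 366 K.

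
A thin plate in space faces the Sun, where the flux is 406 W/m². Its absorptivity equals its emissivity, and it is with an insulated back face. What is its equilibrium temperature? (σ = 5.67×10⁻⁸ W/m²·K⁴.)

Absorbed flux αS = emitted flux εσT⁴ (one radiating face); with α = ε, T = (S/σ)^(1/4).
T = (406 / 5.67×10⁻⁸)^(1/4) = (7.16×10^9)^(1/4).
T = 291 K.

T ≈ 291 K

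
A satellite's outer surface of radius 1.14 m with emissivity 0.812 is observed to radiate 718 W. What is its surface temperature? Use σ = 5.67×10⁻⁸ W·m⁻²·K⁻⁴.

A = 4πr² = 4π × (1.14)² = 16.3 m².
From P = εσAT⁴, T = (P / εσA)^(1/4) = (718 / (0.812 × 5.67×10⁻⁸ × 16.3))^(1/4).
T = (9.55×10^8)^(1/4) = 176 K.

T ≈ 176 K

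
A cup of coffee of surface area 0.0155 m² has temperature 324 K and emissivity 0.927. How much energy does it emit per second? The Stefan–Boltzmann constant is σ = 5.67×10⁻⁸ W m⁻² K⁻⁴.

P ≈ 8.98 W

P = εσAT⁴ = 0.927 × 5.67×10⁻⁸ × 0.0155 × (324)⁴ = 0.927 × 5.67×10⁻⁸ × 0.0155 × 1.10×10^10.
P = 8.98 W.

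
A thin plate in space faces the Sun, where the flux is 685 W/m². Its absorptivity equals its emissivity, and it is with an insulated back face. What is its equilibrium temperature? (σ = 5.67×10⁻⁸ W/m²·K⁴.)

Absorbed flux αS = emitted flux εσT⁴ (one radiating face); with α = ε, T = (S/σ)^(1/4).
T = (685 / 5.67×10⁻⁸)^(1/4) = (1.21×10^10)^(1/4).
T = 332 K.

T ≈ 332 K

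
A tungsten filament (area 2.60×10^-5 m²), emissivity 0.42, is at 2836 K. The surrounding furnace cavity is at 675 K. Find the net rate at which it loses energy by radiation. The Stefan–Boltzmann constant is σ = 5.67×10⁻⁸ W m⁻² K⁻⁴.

Q ≈ 39.9 W

Q = εσA(T⁴ − T_s⁴). T⁴ − T_s⁴ = (2836)⁴ − (675)⁴ = 6.47×10^13 − 2.08×10^11 = 6.45×10^13 K⁴.
Q = 0.42 × 5.67×10⁻⁸ × 2.60×10^-5 × 6.45×10^13 = 39.9 W.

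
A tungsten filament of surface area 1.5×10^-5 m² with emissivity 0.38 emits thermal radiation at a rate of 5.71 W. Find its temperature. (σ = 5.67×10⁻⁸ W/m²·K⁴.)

T ≈ 2050 K

From P = εσAT⁴, T = (P / εσA)^(1/4) = (5.71 / (0.38 × 5.67×10⁻⁸ × 1.50×10^-5))^(1/4).
T = (1.77×10^13)^(1/4) = 2050 K.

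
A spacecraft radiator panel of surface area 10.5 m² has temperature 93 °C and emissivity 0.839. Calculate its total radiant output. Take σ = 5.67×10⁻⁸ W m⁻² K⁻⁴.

93 °C = 366 K.
P = εσAT⁴ = 0.839 × 5.67×10⁻⁸ × 10.5 × (366)⁴ = 0.839 × 5.67×10⁻⁸ × 10.5 × 1.79×10^10.
P = 8960 W.

P ≈ 8960 W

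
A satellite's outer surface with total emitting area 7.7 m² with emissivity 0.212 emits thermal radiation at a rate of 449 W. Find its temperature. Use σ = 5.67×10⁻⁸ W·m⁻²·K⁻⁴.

T ≈ 264 K

From P = εσAT⁴, T = (P / εσA)^(1/4) = (449 / (0.212 × 5.67×10⁻⁸ × 7.70))^(1/4).
T = (4.85×10^9)^(1/4) = 264 K.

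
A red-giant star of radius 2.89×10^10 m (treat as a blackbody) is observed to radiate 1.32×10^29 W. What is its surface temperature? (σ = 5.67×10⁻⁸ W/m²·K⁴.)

A = 4πr² = 4π × (2.89×10^10)² = 1.05×10^22 m².
From P = σAT⁴, T = (P / σA)^(1/4) = (1.32×10^29 / (5.67×10⁻⁸ × 1.05×10^22))^(1/4).
T = (2.22×10^14)^(1/4) = 3860 K.

T ≈ 3860 K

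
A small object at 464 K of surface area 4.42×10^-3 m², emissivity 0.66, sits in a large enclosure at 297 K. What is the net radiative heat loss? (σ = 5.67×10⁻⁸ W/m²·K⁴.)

Q = εσA(T⁴ − T_s⁴). T⁴ − T_s⁴ = (464)⁴ − (297)⁴ = 4.64×10^10 − 7.78×10^9 = 3.86×10^10 K⁴.
Q = 0.66 × 5.67×10⁻⁸ × 4.42×10^-3 × 3.86×10^10 = 6.38 W.

Q ≈ 6.38 W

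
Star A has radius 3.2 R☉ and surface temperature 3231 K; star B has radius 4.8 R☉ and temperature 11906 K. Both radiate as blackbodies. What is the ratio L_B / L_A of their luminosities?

L = 4πR²σT⁴ ∝ R²T⁴, so L_B/L_A = (4.8/3.2)² × (11906/3231)⁴ = 2.25 × 184 = 415.

L_B/L_A ≈ 415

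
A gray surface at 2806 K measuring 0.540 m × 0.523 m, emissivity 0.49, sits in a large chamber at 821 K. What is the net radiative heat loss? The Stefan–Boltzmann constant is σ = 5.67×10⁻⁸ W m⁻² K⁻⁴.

Q ≈ 4.83×10^5 W

A = 0.540 × 0.523 = 0.282 m².
Q = εσA(T⁴ − T_s⁴). T⁴ − T_s⁴ = (2806)⁴ − (821)⁴ = 6.20×10^13 − 4.54×10^11 = 6.15×10^13 K⁴.
Q = 0.49 × 5.67×10⁻⁸ × 0.282 × 6.15×10^13 = 4.83×10^5 W.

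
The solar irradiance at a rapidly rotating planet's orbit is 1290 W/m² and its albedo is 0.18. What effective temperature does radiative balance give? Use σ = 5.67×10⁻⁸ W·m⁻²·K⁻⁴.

Power absorbed = (1−a)S·πR²; power emitted = 4πR²σT⁴. Equating and cancelling πR²:
T = ((1−a)S / 4σ)^(1/4) = (1060 / (4 × 5.67×10⁻⁸))^(1/4) = (4.66×10^9)^(1/4).
T = 261 K.

T ≈ 261 K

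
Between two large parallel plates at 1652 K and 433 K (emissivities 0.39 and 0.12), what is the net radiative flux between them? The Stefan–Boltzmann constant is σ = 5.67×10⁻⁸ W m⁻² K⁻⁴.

For two large parallel gray plates, q = σ(T₁⁴ − T₂⁴) / (1/ε₁ + 1/ε₂ − 1).
1/ε₁ + 1/ε₂ − 1 = 1/0.39 + 1/0.12 − 1 = 9.897.
T₁⁴ − T₂⁴ = 7.45×10^12 − 3.52×10^10 = 7.41×10^12 K⁴.
q = 5.67×10⁻⁸ × 7.41×10^12 / 9.897 = 42500 W/m².

q ≈ 42500 W/m²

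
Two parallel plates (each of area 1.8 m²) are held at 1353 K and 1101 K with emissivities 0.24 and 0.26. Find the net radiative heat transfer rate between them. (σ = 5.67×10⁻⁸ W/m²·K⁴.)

For two large parallel gray plates, q = σ(T₁⁴ − T₂⁴) / (1/ε₁ + 1/ε₂ − 1).
1/ε₁ + 1/ε₂ − 1 = 1/0.24 + 1/0.26 − 1 = 7.013.
T₁⁴ − T₂⁴ = 3.35×10^12 − 1.47×10^12 = 1.88×10^12 K⁴.
q = 5.67×10⁻⁸ × 1.88×10^12 / 7.013 = 15200 W/m².
Q = q·A = 15200 × 1.8 = 27400 W.

Q ≈ 27400 W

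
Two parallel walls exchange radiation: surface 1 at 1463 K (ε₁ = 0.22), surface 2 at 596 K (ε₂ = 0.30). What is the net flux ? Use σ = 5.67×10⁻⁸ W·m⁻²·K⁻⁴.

For two large parallel gray plates, q = σ(T₁⁴ − T₂⁴) / (1/ε₁ + 1/ε₂ − 1).
1/ε₁ + 1/ε₂ − 1 = 1/0.22 + 1/0.30 − 1 = 6.879.
T₁⁴ − T₂⁴ = 4.58×10^12 − 1.26×10^11 = 4.46×10^12 K⁴.
q = 5.67×10⁻⁸ × 4.46×10^12 / 6.879 = 36700 W/m².

q ≈ 36700 W/m²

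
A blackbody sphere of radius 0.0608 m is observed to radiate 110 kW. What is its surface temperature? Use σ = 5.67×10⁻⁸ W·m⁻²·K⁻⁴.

T ≈ 2540 K

A = 4πr² = 4π × (0.0608)² = 0.0465 m².
From P = σAT⁴, T = (P / σA)^(1/4) = (1.10×10^5 / (5.67×10⁻⁸ × 0.0465))^(1/4).
T = (4.18×10^13)^(1/4) = 2540 K.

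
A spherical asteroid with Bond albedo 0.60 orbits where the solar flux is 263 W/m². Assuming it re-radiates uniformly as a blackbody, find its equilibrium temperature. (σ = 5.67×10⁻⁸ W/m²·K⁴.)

Power absorbed = (1−a)S·πR²; power emitted = 4πR²σT⁴. Equating and cancelling πR²:
T = ((1−a)S / 4σ)^(1/4) = (105 / (4 × 5.67×10⁻⁸))^(1/4) = (4.64×10^8)^(1/4).
T = 147 K.

T ≈ 147 K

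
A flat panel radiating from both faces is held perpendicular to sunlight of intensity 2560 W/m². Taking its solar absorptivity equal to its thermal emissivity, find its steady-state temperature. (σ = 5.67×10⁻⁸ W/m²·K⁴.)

T ≈ 388 K

Absorbed flux αS = emitted flux 2εσT⁴ per unit area; with α = ε this gives T = (S/2σ)^(1/4).
T = (2560 / (2 × 5.67×10⁻⁸))^(1/4) = (2.26×10^10)^(1/4).
T = 388 K.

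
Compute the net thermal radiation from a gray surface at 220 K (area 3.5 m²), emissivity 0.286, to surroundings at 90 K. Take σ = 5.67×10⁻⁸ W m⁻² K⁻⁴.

Q = εσA(T⁴ − T_s⁴). T⁴ − T_s⁴ = (220)⁴ − (90)⁴ = 2.34×10^9 − 6.56×10^7 = 2.28×10^9 K⁴.
Q = 0.286 × 5.67×10⁻⁸ × 3.50 × 2.28×10^9 = 129 W.

Q ≈ 129 W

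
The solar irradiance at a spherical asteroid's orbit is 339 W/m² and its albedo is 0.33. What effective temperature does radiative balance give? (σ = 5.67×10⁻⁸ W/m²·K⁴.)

Power absorbed = (1−a)S·πR²; power emitted = 4πR²σT⁴. Equating and cancelling πR²:
T = ((1−a)S / 4σ)^(1/4) = (227 / (4 × 5.67×10⁻⁸))^(1/4) = (1.00×10^9)^(1/4).
T = 178 K.

T ≈ 178 K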